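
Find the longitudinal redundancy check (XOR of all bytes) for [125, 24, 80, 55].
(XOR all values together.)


XOR chain: 125 ^ 24 ^ 80 ^ 55 = 2

2


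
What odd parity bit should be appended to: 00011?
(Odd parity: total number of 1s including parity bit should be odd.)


Number of 1s in data: 2
Parity bit: 1

1


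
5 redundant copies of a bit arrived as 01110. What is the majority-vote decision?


Ones: 3 out of 5
Threshold: 3

1 (3/5 voted 1)


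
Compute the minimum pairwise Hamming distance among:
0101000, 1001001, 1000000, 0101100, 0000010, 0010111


Comparing all pairs, minimum distance: 1
Can detect 0 errors, correct 0 errors

1


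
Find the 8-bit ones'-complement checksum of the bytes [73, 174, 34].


Sum = 281 mod 256 = 25
Complement = 230

230


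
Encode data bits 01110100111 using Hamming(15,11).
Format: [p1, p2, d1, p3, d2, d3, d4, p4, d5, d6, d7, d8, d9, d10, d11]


Parity bits: p1=0, p2=1, p3=0, p4=0

010011100100111


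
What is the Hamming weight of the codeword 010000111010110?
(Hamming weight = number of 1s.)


Counting 1s in 010000111010110

7


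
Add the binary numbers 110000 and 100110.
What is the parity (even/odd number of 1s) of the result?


110000 = 48
100110 = 38
Sum = 86 = 1010110
1s count = 4

even parity (4 ones in 1010110)


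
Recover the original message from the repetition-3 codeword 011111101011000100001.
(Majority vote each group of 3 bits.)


Groups: 011, 111, 101, 011, 000, 100, 001
Majority votes: 1111000

1111000


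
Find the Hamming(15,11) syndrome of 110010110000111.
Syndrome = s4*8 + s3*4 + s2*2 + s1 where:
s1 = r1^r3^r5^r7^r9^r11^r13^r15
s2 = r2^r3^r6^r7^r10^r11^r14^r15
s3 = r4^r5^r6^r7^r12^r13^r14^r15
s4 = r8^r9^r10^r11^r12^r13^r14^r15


s1=1, s2=0, s3=1, s4=0

Syndrome = 5 (error at position 5)


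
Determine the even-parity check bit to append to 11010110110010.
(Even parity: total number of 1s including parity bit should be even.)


Number of 1s in data: 8
Parity bit: 0

0


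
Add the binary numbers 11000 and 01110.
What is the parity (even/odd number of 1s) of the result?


11000 = 24
01110 = 14
Sum = 38 = 100110
1s count = 3

odd parity (3 ones in 100110)


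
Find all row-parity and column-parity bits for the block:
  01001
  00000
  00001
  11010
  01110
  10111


Row parities: 001110
Column parities: 01011

Row P: 001110, Col P: 01011, Corner: 1


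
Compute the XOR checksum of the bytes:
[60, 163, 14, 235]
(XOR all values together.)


XOR chain: 60 ^ 163 ^ 14 ^ 235 = 122

122


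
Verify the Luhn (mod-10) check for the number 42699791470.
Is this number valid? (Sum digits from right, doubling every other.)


Luhn sum = 57
57 mod 10 = 7

Invalid (Luhn sum mod 10 = 7)


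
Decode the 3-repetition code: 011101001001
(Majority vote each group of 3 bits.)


Groups: 011, 101, 001, 001
Majority votes: 1100

1100


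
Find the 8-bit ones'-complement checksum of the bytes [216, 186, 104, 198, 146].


Sum = 850 mod 256 = 82
Complement = 173

173


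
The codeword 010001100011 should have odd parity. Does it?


Number of 1s: 5

Yes, parity is correct (5 ones)


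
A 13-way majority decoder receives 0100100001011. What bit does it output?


Ones: 5 out of 13
Threshold: 7

0 (5/13 voted 1)


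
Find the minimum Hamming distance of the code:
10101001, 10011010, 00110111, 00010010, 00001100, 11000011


Comparing all pairs, minimum distance: 2
Can detect 1 errors, correct 0 errors

2


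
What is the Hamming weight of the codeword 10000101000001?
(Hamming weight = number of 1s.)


Counting 1s in 10000101000001

4


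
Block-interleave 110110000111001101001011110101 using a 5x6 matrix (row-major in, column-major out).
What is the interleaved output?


Matrix:
  110110
  000111
  001101
  001011
  110101
Read columns: 100011000100110111011101001111

100011000100110111011101001111


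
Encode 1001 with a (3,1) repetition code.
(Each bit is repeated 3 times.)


Each bit -> 3 copies

111000000111


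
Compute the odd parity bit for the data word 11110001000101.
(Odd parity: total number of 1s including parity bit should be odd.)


Number of 1s in data: 7
Parity bit: 0

0


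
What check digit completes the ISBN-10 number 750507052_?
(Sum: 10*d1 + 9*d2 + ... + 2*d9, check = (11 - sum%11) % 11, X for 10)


Weighted sum: 204
204 mod 11 = 6

Check digit: 5


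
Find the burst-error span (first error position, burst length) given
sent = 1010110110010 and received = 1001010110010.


XOR: 0011100000000

Burst at position 2, length 3


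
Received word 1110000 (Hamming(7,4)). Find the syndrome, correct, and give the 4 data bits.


Syndrome = 0: no error detected

Data: 1000 (no errors)


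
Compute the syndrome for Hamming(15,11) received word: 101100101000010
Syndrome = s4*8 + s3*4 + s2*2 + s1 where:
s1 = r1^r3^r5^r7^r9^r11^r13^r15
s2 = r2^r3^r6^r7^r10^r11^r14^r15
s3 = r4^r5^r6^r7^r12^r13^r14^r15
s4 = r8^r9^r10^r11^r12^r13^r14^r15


s1=0, s2=1, s3=1, s4=0

Syndrome = 6 (error at position 6)


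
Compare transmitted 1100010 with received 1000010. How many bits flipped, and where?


XOR: 0100000

1 error(s) at position(s): 1


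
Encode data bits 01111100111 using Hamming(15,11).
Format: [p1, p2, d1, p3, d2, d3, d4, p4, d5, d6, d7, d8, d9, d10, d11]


Parity bits: p1=1, p2=1, p3=0, p4=1

110011111100111


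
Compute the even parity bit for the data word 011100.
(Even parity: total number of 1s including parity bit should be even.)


Number of 1s in data: 3
Parity bit: 1

1


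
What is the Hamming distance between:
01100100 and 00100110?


XOR: 01000010
Count of 1s: 2

2


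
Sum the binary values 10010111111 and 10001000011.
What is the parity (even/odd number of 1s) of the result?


10010111111 = 1215
10001000011 = 1091
Sum = 2306 = 100100000010
1s count = 3

odd parity (3 ones in 100100000010)


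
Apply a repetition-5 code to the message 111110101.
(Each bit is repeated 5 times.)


Each bit -> 5 copies

111111111111111111111111100000111110000011111


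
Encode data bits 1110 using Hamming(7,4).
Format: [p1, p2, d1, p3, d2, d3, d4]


Parity bits: p1=0, p2=0, p3=0

0010110


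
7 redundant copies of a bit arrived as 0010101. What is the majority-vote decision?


Ones: 3 out of 7
Threshold: 4

0 (3/7 voted 1)


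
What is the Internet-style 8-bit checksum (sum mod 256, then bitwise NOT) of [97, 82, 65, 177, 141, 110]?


Sum = 672 mod 256 = 160
Complement = 95

95


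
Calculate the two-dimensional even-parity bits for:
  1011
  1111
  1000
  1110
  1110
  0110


Row parities: 101110
Column parities: 1010

Row P: 101110, Col P: 1010, Corner: 0


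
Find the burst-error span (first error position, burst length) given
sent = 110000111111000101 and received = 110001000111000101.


XOR: 000001111000000000

Burst at position 5, length 4


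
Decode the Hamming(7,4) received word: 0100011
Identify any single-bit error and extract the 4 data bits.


Syndrome = 3: error at position 3

Data: 1011 (corrected bit 3)


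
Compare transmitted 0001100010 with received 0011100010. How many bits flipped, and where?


XOR: 0010000000

1 error(s) at position(s): 2


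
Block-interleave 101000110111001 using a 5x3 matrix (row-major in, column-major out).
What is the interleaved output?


Matrix:
  101
  000
  110
  111
  001
Read columns: 101100011010011

101100011010011


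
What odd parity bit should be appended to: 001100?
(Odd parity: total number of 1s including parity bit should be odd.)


Number of 1s in data: 2
Parity bit: 1

1


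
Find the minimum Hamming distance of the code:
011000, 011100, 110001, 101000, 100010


Comparing all pairs, minimum distance: 1
Can detect 0 errors, correct 0 errors

1


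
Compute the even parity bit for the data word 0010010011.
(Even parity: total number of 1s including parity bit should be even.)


Number of 1s in data: 4
Parity bit: 0

0


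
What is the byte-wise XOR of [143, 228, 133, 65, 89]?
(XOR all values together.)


XOR chain: 143 ^ 228 ^ 133 ^ 65 ^ 89 = 246

246


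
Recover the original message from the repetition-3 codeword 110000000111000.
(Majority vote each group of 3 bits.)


Groups: 110, 000, 000, 111, 000
Majority votes: 10010

10010


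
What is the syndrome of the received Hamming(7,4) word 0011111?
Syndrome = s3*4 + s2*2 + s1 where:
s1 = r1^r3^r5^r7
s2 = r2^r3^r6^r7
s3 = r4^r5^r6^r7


s1=1, s2=1, s3=0

Syndrome = 3 (error at position 3)


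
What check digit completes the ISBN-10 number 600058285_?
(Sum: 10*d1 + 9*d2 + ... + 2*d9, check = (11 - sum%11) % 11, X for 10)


Weighted sum: 172
172 mod 11 = 7

Check digit: 4


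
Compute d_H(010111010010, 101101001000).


XOR: 111010011010
Count of 1s: 7

7


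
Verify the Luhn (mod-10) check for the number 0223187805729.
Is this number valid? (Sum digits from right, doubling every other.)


Luhn sum = 55
55 mod 10 = 5

Invalid (Luhn sum mod 10 = 5)


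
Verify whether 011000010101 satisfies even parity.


Number of 1s: 5

No, parity error (5 ones)


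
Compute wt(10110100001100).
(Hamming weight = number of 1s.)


Counting 1s in 10110100001100

6


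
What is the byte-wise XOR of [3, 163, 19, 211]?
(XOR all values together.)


XOR chain: 3 ^ 163 ^ 19 ^ 211 = 96

96


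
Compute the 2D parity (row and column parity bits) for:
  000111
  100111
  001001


Row parities: 100
Column parities: 101001

Row P: 100, Col P: 101001, Corner: 1


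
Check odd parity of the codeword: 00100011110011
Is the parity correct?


Number of 1s: 7

Yes, parity is correct (7 ones)


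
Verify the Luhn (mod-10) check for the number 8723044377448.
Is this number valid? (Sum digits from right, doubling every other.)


Luhn sum = 71
71 mod 10 = 1

Invalid (Luhn sum mod 10 = 1)


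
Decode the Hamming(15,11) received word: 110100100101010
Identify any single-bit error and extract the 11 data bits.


Syndrome = 8: error at position 8

Data: 00010101010 (corrected bit 8)


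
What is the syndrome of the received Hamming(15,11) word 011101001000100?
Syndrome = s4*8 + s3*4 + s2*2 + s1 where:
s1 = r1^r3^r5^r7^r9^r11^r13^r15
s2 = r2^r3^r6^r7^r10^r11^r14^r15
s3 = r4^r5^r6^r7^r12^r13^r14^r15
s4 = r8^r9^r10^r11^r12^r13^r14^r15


s1=1, s2=1, s3=1, s4=0

Syndrome = 7 (error at position 7)


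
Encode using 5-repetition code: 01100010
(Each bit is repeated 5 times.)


Each bit -> 5 copies

0000011111111110000000000000001111100000


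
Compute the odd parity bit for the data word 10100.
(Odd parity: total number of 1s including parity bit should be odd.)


Number of 1s in data: 2
Parity bit: 1

1


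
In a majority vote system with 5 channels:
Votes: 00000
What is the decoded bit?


Ones: 0 out of 5
Threshold: 3

0 (0/5 voted 1)


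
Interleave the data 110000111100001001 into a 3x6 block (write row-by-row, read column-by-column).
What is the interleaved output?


Matrix:
  110000
  111100
  001001
Read columns: 110110011010000001

110110011010000001


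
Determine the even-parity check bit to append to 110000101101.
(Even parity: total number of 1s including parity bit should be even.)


Number of 1s in data: 6
Parity bit: 0

0


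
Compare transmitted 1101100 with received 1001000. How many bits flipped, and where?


XOR: 0100100

2 error(s) at position(s): 1, 4


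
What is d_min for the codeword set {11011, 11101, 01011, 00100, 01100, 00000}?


Comparing all pairs, minimum distance: 1
Can detect 0 errors, correct 0 errors

1


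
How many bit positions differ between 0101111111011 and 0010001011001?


XOR: 0111110100010
Count of 1s: 7

7


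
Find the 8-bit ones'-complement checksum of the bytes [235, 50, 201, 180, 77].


Sum = 743 mod 256 = 231
Complement = 24

24


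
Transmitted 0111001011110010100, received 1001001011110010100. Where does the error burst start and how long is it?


XOR: 1110000000000000000

Burst at position 0, length 3


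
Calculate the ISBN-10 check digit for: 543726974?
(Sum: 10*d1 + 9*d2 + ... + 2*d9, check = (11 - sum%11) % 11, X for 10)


Weighted sum: 266
266 mod 11 = 2

Check digit: 9


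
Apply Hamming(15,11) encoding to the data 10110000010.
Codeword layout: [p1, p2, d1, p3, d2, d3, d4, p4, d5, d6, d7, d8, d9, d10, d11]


Parity bits: p1=0, p2=0, p3=1, p4=1

001101110000010


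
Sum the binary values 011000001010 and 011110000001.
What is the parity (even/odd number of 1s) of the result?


011000001010 = 1546
011110000001 = 1921
Sum = 3467 = 110110001011
1s count = 7

odd parity (7 ones in 110110001011)


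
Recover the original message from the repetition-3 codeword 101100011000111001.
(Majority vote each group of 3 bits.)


Groups: 101, 100, 011, 000, 111, 001
Majority votes: 101010

101010


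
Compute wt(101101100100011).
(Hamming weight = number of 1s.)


Counting 1s in 101101100100011

8


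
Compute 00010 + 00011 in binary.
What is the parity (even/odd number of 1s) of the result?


00010 = 2
00011 = 3
Sum = 5 = 101
1s count = 2

even parity (2 ones in 101)


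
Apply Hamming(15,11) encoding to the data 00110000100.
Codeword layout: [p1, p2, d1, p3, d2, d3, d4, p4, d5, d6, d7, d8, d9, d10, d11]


Parity bits: p1=0, p2=0, p3=1, p4=1

000101110000100


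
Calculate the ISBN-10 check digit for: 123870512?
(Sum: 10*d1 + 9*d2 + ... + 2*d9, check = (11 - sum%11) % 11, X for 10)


Weighted sum: 177
177 mod 11 = 1

Check digit: X


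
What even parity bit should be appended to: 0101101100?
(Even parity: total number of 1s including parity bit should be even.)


Number of 1s in data: 5
Parity bit: 1

1


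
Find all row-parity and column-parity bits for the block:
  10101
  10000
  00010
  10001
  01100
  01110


Row parities: 111001
Column parities: 10100

Row P: 111001, Col P: 10100, Corner: 0


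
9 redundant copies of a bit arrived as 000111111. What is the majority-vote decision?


Ones: 6 out of 9
Threshold: 5

1 (6/9 voted 1)


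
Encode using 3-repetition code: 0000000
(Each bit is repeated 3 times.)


Each bit -> 3 copies

000000000000000000000


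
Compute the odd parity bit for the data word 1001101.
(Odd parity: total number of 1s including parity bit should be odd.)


Number of 1s in data: 4
Parity bit: 1

1


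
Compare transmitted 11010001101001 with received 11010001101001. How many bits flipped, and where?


XOR: 00000000000000

0 errors (received matches sent)


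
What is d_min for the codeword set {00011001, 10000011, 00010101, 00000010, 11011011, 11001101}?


Comparing all pairs, minimum distance: 2
Can detect 1 errors, correct 0 errors

2


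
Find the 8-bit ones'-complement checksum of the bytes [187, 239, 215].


Sum = 641 mod 256 = 129
Complement = 126

126


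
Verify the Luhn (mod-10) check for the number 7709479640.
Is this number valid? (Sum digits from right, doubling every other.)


Luhn sum = 59
59 mod 10 = 9

Invalid (Luhn sum mod 10 = 9)


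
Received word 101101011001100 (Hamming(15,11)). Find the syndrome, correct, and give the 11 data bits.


Syndrome = 0: no error detected

Data: 10101001100 (no errors)


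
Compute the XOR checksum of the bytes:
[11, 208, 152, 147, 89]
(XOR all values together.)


XOR chain: 11 ^ 208 ^ 152 ^ 147 ^ 89 = 137

137


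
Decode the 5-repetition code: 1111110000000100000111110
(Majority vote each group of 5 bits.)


Groups: 11111, 10000, 00010, 00001, 11110
Majority votes: 10001

10001


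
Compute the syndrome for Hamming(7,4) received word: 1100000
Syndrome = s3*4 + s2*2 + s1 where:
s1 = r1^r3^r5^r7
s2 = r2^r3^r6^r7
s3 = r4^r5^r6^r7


s1=1, s2=1, s3=0

Syndrome = 3 (error at position 3)


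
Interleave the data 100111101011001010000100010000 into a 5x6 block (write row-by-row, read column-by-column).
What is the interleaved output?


Matrix:
  100111
  101011
  001010
  000100
  010000
Read columns: 110000000101100100101110011000

110000000101100100101110011000


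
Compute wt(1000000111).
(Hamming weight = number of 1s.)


Counting 1s in 1000000111

4


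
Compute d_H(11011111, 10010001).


XOR: 01001110
Count of 1s: 4

4


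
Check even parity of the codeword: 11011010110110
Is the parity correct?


Number of 1s: 9

No, parity error (9 ones)


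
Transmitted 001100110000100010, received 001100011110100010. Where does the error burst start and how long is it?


XOR: 000000101110000000

Burst at position 6, length 5


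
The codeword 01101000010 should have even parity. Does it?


Number of 1s: 4

Yes, parity is correct (4 ones)


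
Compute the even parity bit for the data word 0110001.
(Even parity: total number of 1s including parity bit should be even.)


Number of 1s in data: 3
Parity bit: 1

1


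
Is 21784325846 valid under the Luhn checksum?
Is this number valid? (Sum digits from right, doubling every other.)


Luhn sum = 53
53 mod 10 = 3

Invalid (Luhn sum mod 10 = 3)


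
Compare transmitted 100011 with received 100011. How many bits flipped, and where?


XOR: 000000

0 errors (received matches sent)


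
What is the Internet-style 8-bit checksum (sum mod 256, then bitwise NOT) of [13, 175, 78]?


Sum = 266 mod 256 = 10
Complement = 245

245


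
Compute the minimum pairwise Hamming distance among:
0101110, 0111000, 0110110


Comparing all pairs, minimum distance: 2
Can detect 1 errors, correct 0 errors

2


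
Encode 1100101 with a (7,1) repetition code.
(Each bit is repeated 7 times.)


Each bit -> 7 copies

1111111111111100000000000000111111100000001111111


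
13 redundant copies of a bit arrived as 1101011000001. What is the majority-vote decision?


Ones: 6 out of 13
Threshold: 7

0 (6/13 voted 1)


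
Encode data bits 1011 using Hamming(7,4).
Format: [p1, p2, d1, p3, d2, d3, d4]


Parity bits: p1=0, p2=1, p3=0

0110011


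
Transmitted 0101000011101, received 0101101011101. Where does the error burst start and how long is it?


XOR: 0000101000000

Burst at position 4, length 3


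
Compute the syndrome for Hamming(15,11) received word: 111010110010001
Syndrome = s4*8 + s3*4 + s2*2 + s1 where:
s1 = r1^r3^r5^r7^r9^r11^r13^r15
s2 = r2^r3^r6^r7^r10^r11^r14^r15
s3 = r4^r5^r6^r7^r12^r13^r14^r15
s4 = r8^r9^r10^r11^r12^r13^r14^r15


s1=0, s2=1, s3=1, s4=1

Syndrome = 14 (error at position 14)


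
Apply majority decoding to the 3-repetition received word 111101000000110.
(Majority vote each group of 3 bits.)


Groups: 111, 101, 000, 000, 110
Majority votes: 11001

11001


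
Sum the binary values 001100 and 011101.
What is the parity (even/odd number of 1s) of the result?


001100 = 12
011101 = 29
Sum = 41 = 101001
1s count = 3

odd parity (3 ones in 101001)


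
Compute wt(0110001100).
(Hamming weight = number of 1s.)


Counting 1s in 0110001100

4


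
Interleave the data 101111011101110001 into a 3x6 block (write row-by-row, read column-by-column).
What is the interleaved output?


Matrix:
  101111
  011101
  110001
Read columns: 101011110110100111

101011110110100111


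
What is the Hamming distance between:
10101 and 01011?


XOR: 11110
Count of 1s: 4

4


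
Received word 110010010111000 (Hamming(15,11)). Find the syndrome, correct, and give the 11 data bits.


Syndrome = 3: error at position 3

Data: 11000111000 (corrected bit 3)


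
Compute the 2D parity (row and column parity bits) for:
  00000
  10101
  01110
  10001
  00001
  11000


Row parities: 011010
Column parities: 10011

Row P: 011010, Col P: 10011, Corner: 1


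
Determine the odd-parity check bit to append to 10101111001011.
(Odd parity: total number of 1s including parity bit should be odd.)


Number of 1s in data: 9
Parity bit: 0

0


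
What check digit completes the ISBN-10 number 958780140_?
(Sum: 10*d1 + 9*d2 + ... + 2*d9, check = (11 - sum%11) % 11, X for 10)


Weighted sum: 312
312 mod 11 = 4

Check digit: 7


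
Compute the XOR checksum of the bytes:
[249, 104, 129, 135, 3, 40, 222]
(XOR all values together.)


XOR chain: 249 ^ 104 ^ 129 ^ 135 ^ 3 ^ 40 ^ 222 = 98

98


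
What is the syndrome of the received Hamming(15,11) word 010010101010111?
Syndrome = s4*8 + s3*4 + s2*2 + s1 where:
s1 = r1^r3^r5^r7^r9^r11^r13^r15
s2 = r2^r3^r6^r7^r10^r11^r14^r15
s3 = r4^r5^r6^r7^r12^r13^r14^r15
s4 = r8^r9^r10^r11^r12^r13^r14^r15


s1=0, s2=1, s3=1, s4=1

Syndrome = 14 (error at position 14)


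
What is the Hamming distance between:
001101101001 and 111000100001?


XOR: 110101001000
Count of 1s: 5

5


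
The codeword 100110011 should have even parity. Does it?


Number of 1s: 5

No, parity error (5 ones)


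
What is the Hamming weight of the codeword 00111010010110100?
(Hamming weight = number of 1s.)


Counting 1s in 00111010010110100

8


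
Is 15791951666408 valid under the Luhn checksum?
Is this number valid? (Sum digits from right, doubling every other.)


Luhn sum = 58
58 mod 10 = 8

Invalid (Luhn sum mod 10 = 8)


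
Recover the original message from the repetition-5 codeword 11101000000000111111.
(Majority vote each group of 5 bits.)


Groups: 11101, 00000, 00001, 11111
Majority votes: 1001

1001


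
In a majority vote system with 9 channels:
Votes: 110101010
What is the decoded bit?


Ones: 5 out of 9
Threshold: 5

1 (5/9 voted 1)


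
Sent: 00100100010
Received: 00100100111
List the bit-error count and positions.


XOR: 00000000101

2 error(s) at position(s): 8, 10


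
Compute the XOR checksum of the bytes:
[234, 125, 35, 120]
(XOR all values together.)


XOR chain: 234 ^ 125 ^ 35 ^ 120 = 204

204


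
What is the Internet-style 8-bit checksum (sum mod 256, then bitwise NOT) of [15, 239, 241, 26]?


Sum = 521 mod 256 = 9
Complement = 246

246


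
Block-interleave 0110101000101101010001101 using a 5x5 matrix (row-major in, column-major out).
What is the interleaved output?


Matrix:
  01101
  01000
  10110
  10100
  01101
Read columns: 0011011001101110010010001

0011011001101110010010001


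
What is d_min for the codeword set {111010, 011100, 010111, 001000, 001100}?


Comparing all pairs, minimum distance: 1
Can detect 0 errors, correct 0 errors

1


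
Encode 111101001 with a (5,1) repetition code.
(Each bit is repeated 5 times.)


Each bit -> 5 copies

111111111111111111110000011111000000000011111


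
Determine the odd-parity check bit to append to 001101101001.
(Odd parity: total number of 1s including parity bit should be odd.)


Number of 1s in data: 6
Parity bit: 1

1


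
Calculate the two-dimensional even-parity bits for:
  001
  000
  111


Row parities: 101
Column parities: 110

Row P: 101, Col P: 110, Corner: 0


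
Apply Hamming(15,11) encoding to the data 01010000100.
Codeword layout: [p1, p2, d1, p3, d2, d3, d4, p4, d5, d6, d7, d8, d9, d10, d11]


Parity bits: p1=1, p2=1, p3=1, p4=1

110110110000100


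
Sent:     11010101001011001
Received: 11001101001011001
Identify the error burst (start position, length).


XOR: 00011000000000000

Burst at position 3, length 2


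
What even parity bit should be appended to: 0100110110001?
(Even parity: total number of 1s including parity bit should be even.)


Number of 1s in data: 6
Parity bit: 0

0


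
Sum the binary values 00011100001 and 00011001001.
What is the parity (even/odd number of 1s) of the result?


00011100001 = 225
00011001001 = 201
Sum = 426 = 110101010
1s count = 5

odd parity (5 ones in 110101010)


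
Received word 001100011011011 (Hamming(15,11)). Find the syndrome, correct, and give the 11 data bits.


Syndrome = 0: no error detected

Data: 10001011011 (no errors)


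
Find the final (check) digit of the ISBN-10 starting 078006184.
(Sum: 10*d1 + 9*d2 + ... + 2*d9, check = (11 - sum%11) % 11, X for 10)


Weighted sum: 193
193 mod 11 = 6

Check digit: 5


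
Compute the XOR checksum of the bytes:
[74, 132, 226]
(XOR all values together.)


XOR chain: 74 ^ 132 ^ 226 = 44

44


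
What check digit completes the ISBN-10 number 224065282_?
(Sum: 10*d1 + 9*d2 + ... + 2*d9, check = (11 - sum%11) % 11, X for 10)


Weighted sum: 167
167 mod 11 = 2

Check digit: 9


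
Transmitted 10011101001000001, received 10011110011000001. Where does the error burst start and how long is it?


XOR: 00000011010000000

Burst at position 6, length 4


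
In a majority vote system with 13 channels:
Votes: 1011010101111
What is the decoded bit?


Ones: 9 out of 13
Threshold: 7

1 (9/13 voted 1)


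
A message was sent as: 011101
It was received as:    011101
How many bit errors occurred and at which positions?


XOR: 000000

0 errors (received matches sent)


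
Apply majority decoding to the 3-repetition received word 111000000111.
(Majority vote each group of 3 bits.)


Groups: 111, 000, 000, 111
Majority votes: 1001

1001


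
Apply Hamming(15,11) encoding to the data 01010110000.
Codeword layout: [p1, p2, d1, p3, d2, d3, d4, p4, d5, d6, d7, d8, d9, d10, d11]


Parity bits: p1=1, p2=1, p3=0, p4=0

110010100110000


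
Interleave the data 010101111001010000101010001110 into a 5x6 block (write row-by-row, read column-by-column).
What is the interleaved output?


Matrix:
  010101
  111001
  010000
  101010
  001110
Read columns: 010101110001011100010001111000

010101110001011100010001111000


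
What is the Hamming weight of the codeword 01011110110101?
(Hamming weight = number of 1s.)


Counting 1s in 01011110110101

9


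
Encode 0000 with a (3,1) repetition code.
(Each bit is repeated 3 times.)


Each bit -> 3 copies

000000000000


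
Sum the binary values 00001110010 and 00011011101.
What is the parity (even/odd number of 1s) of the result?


00001110010 = 114
00011011101 = 221
Sum = 335 = 101001111
1s count = 6

even parity (6 ones in 101001111)


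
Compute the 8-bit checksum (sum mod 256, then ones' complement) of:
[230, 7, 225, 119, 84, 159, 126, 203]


Sum = 1153 mod 256 = 129
Complement = 126

126


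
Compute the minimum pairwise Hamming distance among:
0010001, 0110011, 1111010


Comparing all pairs, minimum distance: 2
Can detect 1 errors, correct 0 errors

2


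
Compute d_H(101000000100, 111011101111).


XOR: 010011101011
Count of 1s: 7

7


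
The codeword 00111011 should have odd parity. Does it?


Number of 1s: 5

Yes, parity is correct (5 ones)


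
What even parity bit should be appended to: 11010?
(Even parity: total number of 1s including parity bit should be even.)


Number of 1s in data: 3
Parity bit: 1

1


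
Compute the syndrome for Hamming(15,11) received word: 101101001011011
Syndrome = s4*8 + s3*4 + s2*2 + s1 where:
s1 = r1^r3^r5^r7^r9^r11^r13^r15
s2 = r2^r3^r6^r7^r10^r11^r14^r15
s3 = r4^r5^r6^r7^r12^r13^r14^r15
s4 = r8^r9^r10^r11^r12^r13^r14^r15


s1=1, s2=1, s3=1, s4=1

Syndrome = 15 (error at position 15)


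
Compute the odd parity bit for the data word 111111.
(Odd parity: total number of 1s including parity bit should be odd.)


Number of 1s in data: 6
Parity bit: 1

1


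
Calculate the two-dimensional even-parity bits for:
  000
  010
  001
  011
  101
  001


Row parities: 011001
Column parities: 100

Row P: 011001, Col P: 100, Corner: 1


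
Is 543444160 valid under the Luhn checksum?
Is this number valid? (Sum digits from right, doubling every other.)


Luhn sum = 40
40 mod 10 = 0

Valid (Luhn sum mod 10 = 0)


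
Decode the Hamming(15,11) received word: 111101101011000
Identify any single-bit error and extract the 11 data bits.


Syndrome = 11: error at position 11

Data: 10111001000 (corrected bit 11)


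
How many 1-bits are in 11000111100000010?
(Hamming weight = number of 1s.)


Counting 1s in 11000111100000010

7


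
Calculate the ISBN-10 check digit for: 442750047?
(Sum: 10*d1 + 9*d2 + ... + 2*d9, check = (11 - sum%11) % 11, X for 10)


Weighted sum: 197
197 mod 11 = 10

Check digit: 1


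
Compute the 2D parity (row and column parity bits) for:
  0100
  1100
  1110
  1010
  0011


Row parities: 10100
Column parities: 1111

Row P: 10100, Col P: 1111, Corner: 0


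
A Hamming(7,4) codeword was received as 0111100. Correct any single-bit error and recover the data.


Syndrome = 0: no error detected

Data: 1100 (no errors)


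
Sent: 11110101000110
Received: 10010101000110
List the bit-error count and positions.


XOR: 01100000000000

2 error(s) at position(s): 1, 2


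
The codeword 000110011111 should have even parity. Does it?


Number of 1s: 7

No, parity error (7 ones)


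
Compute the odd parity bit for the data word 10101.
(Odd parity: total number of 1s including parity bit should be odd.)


Number of 1s in data: 3
Parity bit: 0

0


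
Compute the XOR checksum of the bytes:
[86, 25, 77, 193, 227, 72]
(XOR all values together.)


XOR chain: 86 ^ 25 ^ 77 ^ 193 ^ 227 ^ 72 = 104

104


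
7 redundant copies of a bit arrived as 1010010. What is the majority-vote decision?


Ones: 3 out of 7
Threshold: 4

0 (3/7 voted 1)


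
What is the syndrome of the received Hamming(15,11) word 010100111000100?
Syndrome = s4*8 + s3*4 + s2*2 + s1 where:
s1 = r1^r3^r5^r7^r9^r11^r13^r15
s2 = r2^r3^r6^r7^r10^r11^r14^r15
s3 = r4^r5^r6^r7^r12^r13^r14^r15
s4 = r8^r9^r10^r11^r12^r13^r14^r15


s1=1, s2=0, s3=1, s4=1

Syndrome = 13 (error at position 13)


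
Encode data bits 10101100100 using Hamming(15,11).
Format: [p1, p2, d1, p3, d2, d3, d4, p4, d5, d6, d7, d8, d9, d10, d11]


Parity bits: p1=1, p2=1, p3=0, p4=1

111001011100100


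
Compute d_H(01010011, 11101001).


XOR: 10111010
Count of 1s: 5

5


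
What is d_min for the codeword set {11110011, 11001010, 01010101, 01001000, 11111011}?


Comparing all pairs, minimum distance: 1
Can detect 0 errors, correct 0 errors

1


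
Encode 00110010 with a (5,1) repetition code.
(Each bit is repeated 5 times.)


Each bit -> 5 copies

0000000000111111111100000000001111100000


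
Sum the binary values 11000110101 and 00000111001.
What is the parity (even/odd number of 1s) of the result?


11000110101 = 1589
00000111001 = 57
Sum = 1646 = 11001101110
1s count = 7

odd parity (7 ones in 11001101110)


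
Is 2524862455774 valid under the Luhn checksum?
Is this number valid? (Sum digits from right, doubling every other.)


Luhn sum = 56
56 mod 10 = 6

Invalid (Luhn sum mod 10 = 6)


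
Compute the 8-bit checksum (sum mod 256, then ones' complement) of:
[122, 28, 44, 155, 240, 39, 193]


Sum = 821 mod 256 = 53
Complement = 202

202


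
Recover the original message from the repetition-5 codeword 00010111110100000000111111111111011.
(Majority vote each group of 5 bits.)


Groups: 00010, 11111, 01000, 00000, 11111, 11111, 11011
Majority votes: 0100111

0100111


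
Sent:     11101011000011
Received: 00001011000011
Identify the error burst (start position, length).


XOR: 11100000000000

Burst at position 0, length 3


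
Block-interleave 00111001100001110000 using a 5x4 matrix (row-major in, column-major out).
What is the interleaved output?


Matrix:
  0011
  1001
  1000
  0111
  0000
Read columns: 01100000101001011010

01100000101001011010


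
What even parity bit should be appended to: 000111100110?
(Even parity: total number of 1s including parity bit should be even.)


Number of 1s in data: 6
Parity bit: 0

0


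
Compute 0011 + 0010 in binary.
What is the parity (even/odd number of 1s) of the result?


0011 = 3
0010 = 2
Sum = 5 = 101
1s count = 2

even parity (2 ones in 101)


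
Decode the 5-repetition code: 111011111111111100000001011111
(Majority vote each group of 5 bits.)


Groups: 11101, 11111, 11111, 10000, 00010, 11111
Majority votes: 111001

111001


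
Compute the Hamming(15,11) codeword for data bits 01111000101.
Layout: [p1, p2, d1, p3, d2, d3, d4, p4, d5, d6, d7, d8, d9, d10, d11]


Parity bits: p1=1, p2=1, p3=1, p4=1

110111111000101


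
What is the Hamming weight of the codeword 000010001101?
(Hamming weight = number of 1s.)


Counting 1s in 000010001101

4


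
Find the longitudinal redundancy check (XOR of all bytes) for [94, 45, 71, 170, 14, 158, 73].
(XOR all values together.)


XOR chain: 94 ^ 45 ^ 71 ^ 170 ^ 14 ^ 158 ^ 73 = 71

71


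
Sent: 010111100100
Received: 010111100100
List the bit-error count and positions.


XOR: 000000000000

0 errors (received matches sent)


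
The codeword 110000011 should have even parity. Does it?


Number of 1s: 4

Yes, parity is correct (4 ones)


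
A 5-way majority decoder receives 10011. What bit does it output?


Ones: 3 out of 5
Threshold: 3

1 (3/5 voted 1)


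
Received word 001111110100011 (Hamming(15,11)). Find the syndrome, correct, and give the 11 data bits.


Syndrome = 0: no error detected

Data: 11110100011 (no errors)


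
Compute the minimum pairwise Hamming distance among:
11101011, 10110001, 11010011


Comparing all pairs, minimum distance: 3
Can detect 2 errors, correct 1 errors

3


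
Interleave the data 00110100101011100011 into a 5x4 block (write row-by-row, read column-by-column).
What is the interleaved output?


Matrix:
  0011
  0100
  1010
  1110
  0011
Read columns: 00110010101011110001

00110010101011110001


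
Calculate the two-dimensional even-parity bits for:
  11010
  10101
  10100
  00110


Row parities: 1100
Column parities: 11101

Row P: 1100, Col P: 11101, Corner: 0


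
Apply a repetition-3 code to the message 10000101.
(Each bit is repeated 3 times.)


Each bit -> 3 copies

111000000000000111000111


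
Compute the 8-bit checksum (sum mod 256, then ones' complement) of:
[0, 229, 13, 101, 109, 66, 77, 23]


Sum = 618 mod 256 = 106
Complement = 149

149


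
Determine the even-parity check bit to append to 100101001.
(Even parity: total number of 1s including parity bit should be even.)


Number of 1s in data: 4
Parity bit: 0

0


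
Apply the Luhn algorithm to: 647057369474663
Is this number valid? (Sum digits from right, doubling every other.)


Luhn sum = 81
81 mod 10 = 1

Invalid (Luhn sum mod 10 = 1)


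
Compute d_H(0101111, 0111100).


XOR: 0010011
Count of 1s: 3

3


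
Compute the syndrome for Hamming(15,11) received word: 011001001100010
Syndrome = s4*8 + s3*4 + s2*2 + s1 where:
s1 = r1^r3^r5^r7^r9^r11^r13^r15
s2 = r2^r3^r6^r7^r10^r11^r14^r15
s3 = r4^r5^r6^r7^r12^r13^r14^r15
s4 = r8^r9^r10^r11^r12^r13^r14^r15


s1=0, s2=1, s3=0, s4=1

Syndrome = 10 (error at position 10)


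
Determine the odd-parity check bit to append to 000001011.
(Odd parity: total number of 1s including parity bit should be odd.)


Number of 1s in data: 3
Parity bit: 0

0


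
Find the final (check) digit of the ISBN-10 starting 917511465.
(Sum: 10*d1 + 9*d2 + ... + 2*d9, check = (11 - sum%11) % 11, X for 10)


Weighted sum: 245
245 mod 11 = 3

Check digit: 8


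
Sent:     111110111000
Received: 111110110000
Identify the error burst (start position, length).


XOR: 000000001000

Burst at position 8, length 1


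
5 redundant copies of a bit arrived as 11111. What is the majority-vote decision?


Ones: 5 out of 5
Threshold: 3

1 (5/5 voted 1)


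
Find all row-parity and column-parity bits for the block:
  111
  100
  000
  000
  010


Row parities: 11001
Column parities: 001

Row P: 11001, Col P: 001, Corner: 1


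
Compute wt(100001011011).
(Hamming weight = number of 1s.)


Counting 1s in 100001011011

6


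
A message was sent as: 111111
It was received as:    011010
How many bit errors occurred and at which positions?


XOR: 100101

3 error(s) at position(s): 0, 3, 5


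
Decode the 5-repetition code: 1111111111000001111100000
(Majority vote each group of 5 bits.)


Groups: 11111, 11111, 00000, 11111, 00000
Majority votes: 11010

11010


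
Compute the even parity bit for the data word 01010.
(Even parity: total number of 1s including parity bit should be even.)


Number of 1s in data: 2
Parity bit: 0

0


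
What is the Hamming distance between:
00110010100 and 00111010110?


XOR: 00001000010
Count of 1s: 2

2


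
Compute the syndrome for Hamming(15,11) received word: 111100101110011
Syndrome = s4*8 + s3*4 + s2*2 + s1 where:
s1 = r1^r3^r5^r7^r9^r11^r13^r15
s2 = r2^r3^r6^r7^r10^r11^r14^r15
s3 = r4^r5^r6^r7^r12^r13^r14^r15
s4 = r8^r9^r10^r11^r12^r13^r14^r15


s1=0, s2=1, s3=0, s4=1

Syndrome = 10 (error at position 10)


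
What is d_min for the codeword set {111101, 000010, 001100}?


Comparing all pairs, minimum distance: 3
Can detect 2 errors, correct 1 errors

3


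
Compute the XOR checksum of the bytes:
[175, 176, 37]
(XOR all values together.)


XOR chain: 175 ^ 176 ^ 37 = 58

58


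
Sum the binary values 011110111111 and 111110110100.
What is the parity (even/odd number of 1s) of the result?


011110111111 = 1983
111110110100 = 4020
Sum = 6003 = 1011101110011
1s count = 9

odd parity (9 ones in 1011101110011)


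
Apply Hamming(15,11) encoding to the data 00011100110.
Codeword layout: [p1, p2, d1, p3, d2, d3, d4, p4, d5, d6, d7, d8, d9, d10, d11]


Parity bits: p1=1, p2=1, p3=1, p4=0

110100101100110


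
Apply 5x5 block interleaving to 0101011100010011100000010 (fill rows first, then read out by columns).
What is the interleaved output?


Matrix:
  01010
  11100
  01001
  11000
  00010
Read columns: 0101011110010001000100100

0101011110010001000100100


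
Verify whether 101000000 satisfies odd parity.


Number of 1s: 2

No, parity error (2 ones)


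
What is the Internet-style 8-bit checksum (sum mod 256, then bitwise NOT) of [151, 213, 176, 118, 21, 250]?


Sum = 929 mod 256 = 161
Complement = 94

94


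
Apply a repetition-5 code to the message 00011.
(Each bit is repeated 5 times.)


Each bit -> 5 copies

0000000000000001111111111


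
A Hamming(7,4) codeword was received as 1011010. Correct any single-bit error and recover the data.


Syndrome = 0: no error detected

Data: 1010 (no errors)


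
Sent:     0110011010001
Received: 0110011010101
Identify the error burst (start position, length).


XOR: 0000000000100

Burst at position 10, length 1


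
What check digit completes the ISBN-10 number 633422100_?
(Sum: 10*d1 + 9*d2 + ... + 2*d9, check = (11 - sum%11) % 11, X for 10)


Weighted sum: 165
165 mod 11 = 0

Check digit: 0


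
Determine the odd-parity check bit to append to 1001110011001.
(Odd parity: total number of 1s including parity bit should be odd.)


Number of 1s in data: 7
Parity bit: 0

0


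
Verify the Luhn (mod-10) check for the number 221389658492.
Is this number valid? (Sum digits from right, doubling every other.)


Luhn sum = 57
57 mod 10 = 7

Invalid (Luhn sum mod 10 = 7)


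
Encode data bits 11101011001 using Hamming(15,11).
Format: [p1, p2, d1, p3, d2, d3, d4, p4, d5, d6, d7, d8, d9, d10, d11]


Parity bits: p1=1, p2=0, p3=0, p4=0

101011001011001


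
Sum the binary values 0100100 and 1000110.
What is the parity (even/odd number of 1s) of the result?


0100100 = 36
1000110 = 70
Sum = 106 = 1101010
1s count = 4

even parity (4 ones in 1101010)


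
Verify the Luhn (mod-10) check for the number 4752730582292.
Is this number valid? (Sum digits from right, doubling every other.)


Luhn sum = 57
57 mod 10 = 7

Invalid (Luhn sum mod 10 = 7)
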